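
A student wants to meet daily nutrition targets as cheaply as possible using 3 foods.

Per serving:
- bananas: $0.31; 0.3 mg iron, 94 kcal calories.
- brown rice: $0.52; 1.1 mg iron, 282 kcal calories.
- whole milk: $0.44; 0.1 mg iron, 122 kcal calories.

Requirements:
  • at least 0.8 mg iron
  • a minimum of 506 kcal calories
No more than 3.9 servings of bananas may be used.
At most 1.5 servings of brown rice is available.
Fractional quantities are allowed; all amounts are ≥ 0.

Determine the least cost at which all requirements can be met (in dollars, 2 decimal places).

Set it up as a linear program. Let x1 = servings of bananas, x2 = servings of brown rice, x3 = servings of whole milk.
min 0.31x1 + 0.52x2 + 0.44x3 with:
  0.3x1 + 1.1x2 + 0.1x3 ≥ 0.8   (iron)
  94x1 + 282x2 + 122x3 ≥ 506   (calories)
  x1 ≤ 3.9
  x2 ≤ 1.5
  x1, x2, x3 ≥ 0.
The minimum-cost mix takes nothing from whole milk — only bananas, brown rice. Binding constraints: calories and the brown rice cap.
So bananas = 0.883 servings, brown rice = 1.5 servings.
Cost = 0.31·0.883 + 0.52·1.5 = 1.0537.

$1.05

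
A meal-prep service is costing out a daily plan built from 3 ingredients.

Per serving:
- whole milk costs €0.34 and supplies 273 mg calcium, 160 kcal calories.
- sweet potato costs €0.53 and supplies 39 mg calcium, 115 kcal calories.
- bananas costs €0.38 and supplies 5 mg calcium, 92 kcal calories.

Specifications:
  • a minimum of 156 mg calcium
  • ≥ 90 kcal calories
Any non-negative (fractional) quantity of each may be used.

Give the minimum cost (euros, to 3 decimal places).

Let x1 = servings of whole milk, x2 = servings of sweet potato, x3 = servings of bananas.
Minimise 0.34x1 + 0.53x2 + 0.38x3 s.t.:
  273x1 + 39x2 + 5x3 ≥ 156   (calcium)
  160x1 + 115x2 + 92x3 ≥ 90   (calories)
  x1, x2, x3 ≥ 0.
The minimum-cost mix takes nothing from sweet potato, bananas — only whole milk. The calcium requirement is met with equality.
So whole milk = 0.5714 servings.
Total cost: 0.34·0.5714 = 0.19428.

€0.194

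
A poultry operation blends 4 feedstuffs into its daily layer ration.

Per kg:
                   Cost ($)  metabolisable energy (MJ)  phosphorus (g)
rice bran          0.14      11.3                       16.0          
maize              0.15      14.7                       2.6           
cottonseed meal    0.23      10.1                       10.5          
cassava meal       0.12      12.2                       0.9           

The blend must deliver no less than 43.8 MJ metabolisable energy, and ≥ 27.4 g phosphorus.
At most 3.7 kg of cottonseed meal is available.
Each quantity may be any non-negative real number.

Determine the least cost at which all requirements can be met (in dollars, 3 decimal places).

$0.477

Let x1 = kg of rice bran, x2 = kg of maize, x3 = kg of cottonseed meal, x4 = kg of cassava meal.
Minimize 0.14x1 + 0.15x2 + 0.23x3 + 0.12x4 s.t.:
  11.3x1 + 14.7x2 + 10.1x3 + 12.2x4 ≥ 43.8   (metabolisable energy)
  16x1 + 2.6x2 + 10.5x3 + 0.9x4 ≥ 27.4   (phosphorus)
  x3 ≤ 3.7
  x1, x2, x3, x4 ≥ 0.
The optimal basis is {rice bran, cassava meal}; maize, cottonseed meal drop out. The metabolisable energy and phosphorus requirements are met with equality.
That vertex is x1 = 1.594, x4 = 2.114.
Cost = 0.14·1.594 + 0.12·2.114 = 0.47684.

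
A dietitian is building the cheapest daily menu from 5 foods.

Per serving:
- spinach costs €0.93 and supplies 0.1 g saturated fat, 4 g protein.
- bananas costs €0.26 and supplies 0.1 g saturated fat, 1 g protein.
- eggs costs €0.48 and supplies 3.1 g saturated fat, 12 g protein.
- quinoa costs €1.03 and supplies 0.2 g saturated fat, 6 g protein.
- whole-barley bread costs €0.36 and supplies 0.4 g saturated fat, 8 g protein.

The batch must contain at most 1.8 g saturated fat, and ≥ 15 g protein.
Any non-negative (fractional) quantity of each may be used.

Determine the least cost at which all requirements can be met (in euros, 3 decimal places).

Let x1 = servings of spinach, x2 = servings of bananas, x3 = servings of eggs, x4 = servings of quinoa, x5 = servings of whole-barley bread.
min 0.93x1 + 0.26x2 + 0.48x3 + 1.03x4 + 0.36x5 with:
  0.1x1 + 0.1x2 + 3.1x3 + 0.2x4 + 0.4x5 ≤ 1.8   (saturated fat)
  4x1 + 1x2 + 12x3 + 6x4 + 8x5 ≥ 15   (protein)
  x1, x2, x3, x4, x5 ≥ 0.
The cheapest feasible vertex uses only eggs, whole-barley bread; spinach, bananas, quinoa are not used. The saturated fat and protein requirements are met with equality.
Optimal quantities: eggs = 0.42 servings, whole-barley bread = 1.245 servings.
Total cost: 0.48·0.42 + 0.36·1.245 = 0.64980.

€0.650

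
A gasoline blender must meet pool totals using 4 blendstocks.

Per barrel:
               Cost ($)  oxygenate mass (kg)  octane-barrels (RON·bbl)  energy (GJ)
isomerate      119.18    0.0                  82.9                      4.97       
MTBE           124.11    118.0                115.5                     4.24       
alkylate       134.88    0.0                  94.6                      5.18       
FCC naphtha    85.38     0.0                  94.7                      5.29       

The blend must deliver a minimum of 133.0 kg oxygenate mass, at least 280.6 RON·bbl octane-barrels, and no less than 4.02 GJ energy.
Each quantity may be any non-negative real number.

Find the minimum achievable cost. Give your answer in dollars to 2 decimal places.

$275.50

Set it up as a linear program. Let x1 = barrels of isomerate, x2 = barrels of MTBE, x3 = barrels of alkylate, x4 = barrels of FCC naphtha.
Minimise 119.18x1 + 124.11x2 + 134.88x3 + 85.38x4 with:
  118x2 ≥ 133   (oxygenate mass)
  82.9x1 + 115.5x2 + 94.6x3 + 94.7x4 ≥ 280.6   (octane-barrels)
  4.97x1 + 4.24x2 + 5.18x3 + 5.29x4 ≥ 4.02   (energy)
  x1, x2, x3, x4 ≥ 0.
The optimal basis is {MTBE, FCC naphtha}; isomerate, alkylate drop out. The oxygenate mass and octane-barrels requirements are met with equality.
Optimal quantities: MTBE = 1.1271 barrels, FCC naphtha = 1.5884 barrels.
Cost = 124.11·1.1271 + 85.38·1.5884 = 275.5020.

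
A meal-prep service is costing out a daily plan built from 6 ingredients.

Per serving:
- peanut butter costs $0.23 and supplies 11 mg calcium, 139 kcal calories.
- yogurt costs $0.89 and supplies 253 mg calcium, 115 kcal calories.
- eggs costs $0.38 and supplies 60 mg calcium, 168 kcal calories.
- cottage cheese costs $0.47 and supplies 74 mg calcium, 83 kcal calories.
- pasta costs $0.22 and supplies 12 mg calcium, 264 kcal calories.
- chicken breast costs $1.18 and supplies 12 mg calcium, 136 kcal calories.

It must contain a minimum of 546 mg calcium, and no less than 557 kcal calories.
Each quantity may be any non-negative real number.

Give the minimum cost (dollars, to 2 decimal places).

$2.13

Treat it as an LP. Let x1 = servings of peanut butter, x2 = servings of yogurt, x3 = servings of eggs, x4 = servings of cottage cheese, x5 = servings of pasta, x6 = servings of chicken breast.
min 0.23x1 + 0.89x2 + 0.38x3 + 0.47x4 + 0.22x5 + 1.18x6 subject to:
  11x1 + 253x2 + 60x3 + 74x4 + 12x5 + 12x6 ≥ 546   (calcium)
  139x1 + 115x2 + 168x3 + 83x4 + 264x5 + 136x6 ≥ 557   (calories)
  x1, x2, x3, x4, x5, x6 ≥ 0.
At the optimum only yogurt, pasta are positive (peanut butter, eggs, cottage cheese, chicken breast = 0). There the calcium and calories constraints are tight.
So yogurt = 2.101 servings, pasta = 1.194 servings.
Objective = 0.89·2.101 + 0.22·1.194 = 2.1326.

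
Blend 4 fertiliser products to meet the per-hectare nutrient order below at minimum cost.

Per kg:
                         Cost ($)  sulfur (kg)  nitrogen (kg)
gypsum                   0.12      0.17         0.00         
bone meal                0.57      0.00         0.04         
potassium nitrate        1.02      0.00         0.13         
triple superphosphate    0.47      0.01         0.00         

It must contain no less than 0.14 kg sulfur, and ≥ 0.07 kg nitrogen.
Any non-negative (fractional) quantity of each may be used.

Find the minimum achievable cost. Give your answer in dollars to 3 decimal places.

Set it up as a linear program. Let x1 = kg of gypsum, x2 = kg of bone meal, x3 = kg of potassium nitrate, x4 = kg of triple superphosphate.
Minimise 0.12x1 + 0.57x2 + 1.02x3 + 0.47x4 subject to:
  0.17x1 + 0.01x4 ≥ 0.14   (sulfur)
  0.04x2 + 0.13x3 ≥ 0.07   (nitrogen)
  x1, x2, x3, x4 ≥ 0.
The cheapest feasible vertex uses only gypsum, potassium nitrate; bone meal, triple superphosphate are not used. Binding constraints: sulfur and nitrogen.
Solving gives x1 = 0.8235, x3 = 0.5385.
Cost = 0.12·0.8235 + 1.02·0.5385 = 0.64809.

$0.648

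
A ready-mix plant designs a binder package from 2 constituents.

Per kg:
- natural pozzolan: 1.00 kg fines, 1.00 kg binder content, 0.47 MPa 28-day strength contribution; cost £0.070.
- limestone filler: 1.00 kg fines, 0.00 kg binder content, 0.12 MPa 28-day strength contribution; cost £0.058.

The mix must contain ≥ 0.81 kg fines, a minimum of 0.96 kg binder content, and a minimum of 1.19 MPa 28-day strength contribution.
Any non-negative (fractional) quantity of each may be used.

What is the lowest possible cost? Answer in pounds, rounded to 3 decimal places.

This is a linear program. Let x1 = kg of natural pozzolan, x2 = kg of limestone filler.
Minimise 0.07x1 + 0.058x2 s.t.:
  1x1 + 1x2 ≥ 0.81   (fines)
  1x1 ≥ 0.96   (binder content)
  0.47x1 + 0.12x2 ≥ 1.19   (28-day strength contribution)
  x1, x2 ≥ 0.
The optimal basis is {natural pozzolan}; limestone filler drops out. Binding constraint: 28-day strength contribution.
That vertex is x1 = 2.532.
Hence cost = 0.07·2.532 = £0.17724.

£0.177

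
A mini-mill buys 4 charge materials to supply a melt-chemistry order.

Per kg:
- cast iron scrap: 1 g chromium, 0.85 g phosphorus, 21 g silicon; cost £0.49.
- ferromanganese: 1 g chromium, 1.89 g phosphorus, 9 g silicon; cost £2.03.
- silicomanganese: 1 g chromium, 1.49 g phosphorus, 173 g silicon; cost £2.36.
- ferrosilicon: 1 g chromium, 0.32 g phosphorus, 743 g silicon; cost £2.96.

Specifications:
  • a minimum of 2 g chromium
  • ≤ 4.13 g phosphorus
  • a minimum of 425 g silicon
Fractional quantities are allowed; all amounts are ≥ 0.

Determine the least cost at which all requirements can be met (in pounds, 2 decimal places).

Let x1 = kg of cast iron scrap, x2 = kg of ferromanganese, x3 = kg of silicomanganese, x4 = kg of ferrosilicon.
Minimise 0.49x1 + 2.03x2 + 2.36x3 + 2.96x4 s.t.:
  1x1 + 1x2 + 1x3 + 1x4 ≥ 2   (chromium)
  0.85x1 + 1.89x2 + 1.49x3 + 0.32x4 ≤ 4.13   (phosphorus)
  21x1 + 9x2 + 173x3 + 743x4 ≥ 425   (silicon)
  x1, x2, x3, x4 ≥ 0.
The minimum-cost mix takes nothing from ferromanganese, silicomanganese — only cast iron scrap, ferrosilicon. Binding constraints: chromium and silicon.
So cast iron scrap = 1.47 kg, ferrosilicon = 0.5305 kg.
Cost = 0.49·1.47 + 2.96·0.5305 = 2.2906.

£2.29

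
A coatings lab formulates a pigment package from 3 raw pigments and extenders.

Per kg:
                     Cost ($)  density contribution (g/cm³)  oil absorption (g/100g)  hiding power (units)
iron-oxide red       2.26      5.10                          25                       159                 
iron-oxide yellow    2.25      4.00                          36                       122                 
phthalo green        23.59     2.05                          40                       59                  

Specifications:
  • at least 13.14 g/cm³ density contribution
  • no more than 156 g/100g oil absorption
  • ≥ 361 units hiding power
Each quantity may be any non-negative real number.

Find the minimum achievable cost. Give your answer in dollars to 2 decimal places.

This is a linear program. Let x1 = kg of iron-oxide red, x2 = kg of iron-oxide yellow, x3 = kg of phthalo green.
Minimize 2.26x1 + 2.25x2 + 23.59x3 s.t.:
  5.1x1 + 4x2 + 2.05x3 ≥ 13.14   (density contribution)
  25x1 + 36x2 + 40x3 ≤ 156   (oil absorption)
  159x1 + 122x2 + 59x3 ≥ 361   (hiding power)
  x1, x2, x3 ≥ 0.
The optimal basis is {iron-oxide red}; iron-oxide yellow, phthalo green drop out. Binding constraint: density contribution.
That vertex is x1 = 2.576.
Total cost: 2.26·2.576 = 5.8218.

$5.82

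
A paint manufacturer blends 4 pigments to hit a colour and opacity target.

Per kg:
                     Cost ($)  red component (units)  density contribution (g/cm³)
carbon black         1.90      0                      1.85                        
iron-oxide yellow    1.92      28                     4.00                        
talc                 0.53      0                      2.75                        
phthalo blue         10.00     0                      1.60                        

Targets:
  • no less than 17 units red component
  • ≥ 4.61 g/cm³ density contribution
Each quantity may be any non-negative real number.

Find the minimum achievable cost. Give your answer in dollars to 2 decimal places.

Let x1 = kg of carbon black, x2 = kg of iron-oxide yellow, x3 = kg of talc, x4 = kg of phthalo blue.
min 1.9x1 + 1.92x2 + 0.53x3 + 10x4 subject to:
  28x2 ≥ 17   (red component)
  1.85x1 + 4x2 + 2.75x3 + 1.6x4 ≥ 4.61   (density contribution)
  x1, x2, x3, x4 ≥ 0.
The cheapest feasible vertex uses only iron-oxide yellow, talc; carbon black, phthalo blue are not used. The red component and density contribution requirements are met with equality.
That vertex is x2 = 0.6071, x3 = 0.7932.
Objective = 1.92·0.6071 + 0.53·0.7932 = 1.5860.

$1.59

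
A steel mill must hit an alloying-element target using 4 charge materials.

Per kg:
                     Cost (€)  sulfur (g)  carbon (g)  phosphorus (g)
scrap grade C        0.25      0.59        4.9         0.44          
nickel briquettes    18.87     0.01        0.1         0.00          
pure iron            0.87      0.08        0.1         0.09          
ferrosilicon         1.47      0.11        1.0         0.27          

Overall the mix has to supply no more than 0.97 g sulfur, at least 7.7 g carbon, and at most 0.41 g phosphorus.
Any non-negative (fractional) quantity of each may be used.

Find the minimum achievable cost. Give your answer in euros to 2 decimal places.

€591.64

Let x1 = kg of scrap grade C, x2 = kg of nickel briquettes, x3 = kg of pure iron, x4 = kg of ferrosilicon.
Minimize 0.25x1 + 18.87x2 + 0.87x3 + 1.47x4 with:
  0.59x1 + 0.01x2 + 0.08x3 + 0.11x4 ≤ 0.97   (sulfur)
  4.9x1 + 0.1x2 + 0.1x3 + 1x4 ≥ 7.7   (carbon)
  0.44x1 + 0.09x3 + 0.27x4 ≤ 0.41   (phosphorus)
  x1, x2, x3, x4 ≥ 0.
The cheapest feasible vertex uses only scrap grade C, nickel briquettes; pure iron, ferrosilicon are not used. The carbon and phosphorus requirements are met with equality.
Optimal quantities: scrap grade C = 0.93182 kg, nickel briquettes = 31.341 kg.
Hence cost = 0.25·0.93182 + 18.87·31.341 = €591.6376.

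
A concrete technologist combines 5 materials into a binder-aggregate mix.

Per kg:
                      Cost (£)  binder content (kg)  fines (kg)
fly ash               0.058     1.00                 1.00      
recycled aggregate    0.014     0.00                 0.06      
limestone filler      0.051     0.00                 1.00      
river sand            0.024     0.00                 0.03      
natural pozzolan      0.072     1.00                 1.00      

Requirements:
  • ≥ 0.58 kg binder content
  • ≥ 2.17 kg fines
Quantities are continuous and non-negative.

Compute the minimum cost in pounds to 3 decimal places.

Let x1 = kg of fly ash, x2 = kg of recycled aggregate, x3 = kg of limestone filler, x4 = kg of river sand, x5 = kg of natural pozzolan.
Minimize 0.058x1 + 0.014x2 + 0.051x3 + 0.024x4 + 0.072x5 with:
  1x1 + 1x5 ≥ 0.58   (binder content)
  1x1 + 0.06x2 + 1x3 + 0.03x4 + 1x5 ≥ 2.17   (fines)
  x1, x2, x3, x4, x5 ≥ 0.
The minimum-cost mix takes nothing from recycled aggregate, river sand, natural pozzolan — only fly ash, limestone filler. Binding constraints: binder content and fines.
That vertex is x1 = 0.58, x3 = 1.59.
Total cost: 0.058·0.58 + 0.051·1.59 = 0.11473.

£0.115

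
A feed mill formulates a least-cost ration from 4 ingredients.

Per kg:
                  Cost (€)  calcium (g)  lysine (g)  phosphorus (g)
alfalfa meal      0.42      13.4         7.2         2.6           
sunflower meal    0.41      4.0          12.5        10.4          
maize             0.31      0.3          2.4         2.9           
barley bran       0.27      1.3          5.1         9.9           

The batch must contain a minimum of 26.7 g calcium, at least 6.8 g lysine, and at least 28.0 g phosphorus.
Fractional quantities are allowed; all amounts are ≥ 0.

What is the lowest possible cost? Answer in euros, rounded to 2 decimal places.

Let x1 = kg of alfalfa meal, x2 = kg of sunflower meal, x3 = kg of maize, x4 = kg of barley bran.
Minimize 0.42x1 + 0.41x2 + 0.31x3 + 0.27x4 subject to:
  13.4x1 + 4x2 + 0.3x3 + 1.3x4 ≥ 26.7   (calcium)
  7.2x1 + 12.5x2 + 2.4x3 + 5.1x4 ≥ 6.8   (lysine)
  2.6x1 + 10.4x2 + 2.9x3 + 9.9x4 ≥ 28   (phosphorus)
  x1, x2, x3, x4 ≥ 0.
At the optimum only alfalfa meal, barley bran are positive (sunflower meal, maize = 0). The calcium and phosphorus requirements are met with equality.
Optimal quantities: alfalfa meal = 1.763 kg, barley bran = 2.365 kg.
Hence cost = 0.42·1.763 + 0.27·2.365 = €1.3790.

€1.38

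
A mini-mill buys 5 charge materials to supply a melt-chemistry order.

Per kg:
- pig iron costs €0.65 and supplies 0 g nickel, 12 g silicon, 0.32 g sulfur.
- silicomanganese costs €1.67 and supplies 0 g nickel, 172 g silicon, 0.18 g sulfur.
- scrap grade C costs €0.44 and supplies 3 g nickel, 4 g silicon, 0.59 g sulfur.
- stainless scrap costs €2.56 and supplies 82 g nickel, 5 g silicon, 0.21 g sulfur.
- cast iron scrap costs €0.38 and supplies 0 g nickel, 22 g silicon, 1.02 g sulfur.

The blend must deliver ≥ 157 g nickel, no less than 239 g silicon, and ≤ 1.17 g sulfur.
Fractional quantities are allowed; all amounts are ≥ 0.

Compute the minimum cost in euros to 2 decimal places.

Let x1 = kg of pig iron, x2 = kg of silicomanganese, x3 = kg of scrap grade C, x4 = kg of stainless scrap, x5 = kg of cast iron scrap.
min 0.65x1 + 1.67x2 + 0.44x3 + 2.56x4 + 0.38x5 s.t.:
  3x3 + 82x4 ≥ 157   (nickel)
  12x1 + 172x2 + 4x3 + 5x4 + 22x5 ≥ 239   (silicon)
  0.32x1 + 0.18x2 + 0.59x3 + 0.21x4 + 1.02x5 ≤ 1.17   (sulfur)
  x1, x2, x3, x4, x5 ≥ 0.
The cheapest feasible vertex uses only silicomanganese, stainless scrap; pig iron, scrap grade C, cast iron scrap are not used. There the nickel and silicon constraints are tight.
That vertex is x2 = 1.334, x4 = 1.915.
Cost = 1.67·1.334 + 2.56·1.915 = 7.1302.

€7.13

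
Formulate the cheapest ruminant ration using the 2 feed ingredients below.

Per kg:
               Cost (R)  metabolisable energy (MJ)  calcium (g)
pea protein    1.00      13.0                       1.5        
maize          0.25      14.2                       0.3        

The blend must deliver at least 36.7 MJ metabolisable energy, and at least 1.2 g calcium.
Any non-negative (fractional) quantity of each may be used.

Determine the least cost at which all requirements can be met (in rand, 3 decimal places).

R0.913

Set it up as a linear program. Let x1 = kg of pea protein, x2 = kg of maize.
Minimise 1x1 + 0.25x2 subject to:
  13x1 + 14.2x2 ≥ 36.7   (metabolisable energy)
  1.5x1 + 0.3x2 ≥ 1.2   (calcium)
  x1, x2 ≥ 0.
Both inputs are positive at the optimum. Binding constraints: metabolisable energy and calcium.
That vertex is x1 = 0.3466, x2 = 2.267.
Total cost: 1·0.3466 + 0.25·2.267 = 0.91335.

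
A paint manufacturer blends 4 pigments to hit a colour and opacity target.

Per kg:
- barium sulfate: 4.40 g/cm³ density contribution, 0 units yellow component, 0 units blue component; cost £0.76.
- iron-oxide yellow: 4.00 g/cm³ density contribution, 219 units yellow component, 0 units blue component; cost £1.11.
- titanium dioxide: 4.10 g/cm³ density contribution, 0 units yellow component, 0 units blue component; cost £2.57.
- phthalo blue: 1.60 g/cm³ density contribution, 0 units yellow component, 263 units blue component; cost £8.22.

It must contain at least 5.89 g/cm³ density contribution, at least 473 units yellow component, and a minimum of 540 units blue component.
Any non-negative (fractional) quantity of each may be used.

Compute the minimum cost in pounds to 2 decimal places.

£19.27

Set it up as a linear program. Let x1 = kg of barium sulfate, x2 = kg of iron-oxide yellow, x3 = kg of titanium dioxide, x4 = kg of phthalo blue.
Minimise 0.76x1 + 1.11x2 + 2.57x3 + 8.22x4 with:
  4.4x1 + 4x2 + 4.1x3 + 1.6x4 ≥ 5.89   (density contribution)
  219x2 ≥ 473   (yellow component)
  263x4 ≥ 540   (blue component)
  x1, x2, x3, x4 ≥ 0.
The cheapest feasible vertex uses only iron-oxide yellow, phthalo blue; barium sulfate, titanium dioxide are not used. There the yellow component and blue component constraints are tight.
So iron-oxide yellow = 2.16 kg, phthalo blue = 2.053 kg.
Objective = 1.11·2.16 + 8.22·2.053 = 19.2733.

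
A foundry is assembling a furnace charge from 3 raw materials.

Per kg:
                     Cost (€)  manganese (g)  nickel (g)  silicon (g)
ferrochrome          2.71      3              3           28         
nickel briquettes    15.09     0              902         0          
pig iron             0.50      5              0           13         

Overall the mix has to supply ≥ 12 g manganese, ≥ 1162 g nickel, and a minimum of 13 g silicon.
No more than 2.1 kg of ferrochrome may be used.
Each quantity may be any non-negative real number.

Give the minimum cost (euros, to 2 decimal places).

€20.64

Let x1 = kg of ferrochrome, x2 = kg of nickel briquettes, x3 = kg of pig iron.
Minimise 2.71x1 + 15.09x2 + 0.5x3 s.t.:
  3x1 + 5x3 ≥ 12   (manganese)
  3x1 + 902x2 ≥ 1162   (nickel)
  28x1 + 13x3 ≥ 13   (silicon)
  x1 ≤ 2.1
  x1, x2, x3 ≥ 0.
The cheapest feasible vertex uses only nickel briquettes, pig iron; ferrochrome is not used. Binding constraints: manganese and nickel.
Optimal quantities: nickel briquettes = 1.288 kg, pig iron = 2.4 kg.
Total cost: 15.09·1.288 + 0.5·2.4 = 20.6359.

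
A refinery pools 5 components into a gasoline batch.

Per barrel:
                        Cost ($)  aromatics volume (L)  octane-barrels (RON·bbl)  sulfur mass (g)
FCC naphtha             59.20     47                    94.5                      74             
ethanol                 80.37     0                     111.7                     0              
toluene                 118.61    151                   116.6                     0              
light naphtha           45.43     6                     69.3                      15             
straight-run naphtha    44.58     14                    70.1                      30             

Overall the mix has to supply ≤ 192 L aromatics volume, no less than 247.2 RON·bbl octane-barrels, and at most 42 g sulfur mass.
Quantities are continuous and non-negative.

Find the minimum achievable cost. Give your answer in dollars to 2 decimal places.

Treat it as an LP. Let x1 = barrels of FCC naphtha, x2 = barrels of ethanol, x3 = barrels of toluene, x4 = barrels of light naphtha, x5 = barrels of straight-run naphtha.
Minimize 59.2x1 + 80.37x2 + 118.61x3 + 45.43x4 + 44.58x5 s.t.:
  47x1 + 151x3 + 6x4 + 14x5 ≤ 192   (aromatics volume)
  94.5x1 + 111.7x2 + 116.6x3 + 69.3x4 + 70.1x5 ≥ 247.2   (octane-barrels)
  74x1 + 15x4 + 30x5 ≤ 42   (sulfur mass)
  x1, x2, x3, x4, x5 ≥ 0.
The optimal basis is {ethanol, light naphtha}; FCC naphtha, toluene, straight-run naphtha drop out. The octane-barrels and sulfur mass requirements are met with equality.
That vertex is x2 = 0.4759, x4 = 2.8.
Total cost: 80.37·0.4759 + 45.43·2.8 = 165.4521.

$165.45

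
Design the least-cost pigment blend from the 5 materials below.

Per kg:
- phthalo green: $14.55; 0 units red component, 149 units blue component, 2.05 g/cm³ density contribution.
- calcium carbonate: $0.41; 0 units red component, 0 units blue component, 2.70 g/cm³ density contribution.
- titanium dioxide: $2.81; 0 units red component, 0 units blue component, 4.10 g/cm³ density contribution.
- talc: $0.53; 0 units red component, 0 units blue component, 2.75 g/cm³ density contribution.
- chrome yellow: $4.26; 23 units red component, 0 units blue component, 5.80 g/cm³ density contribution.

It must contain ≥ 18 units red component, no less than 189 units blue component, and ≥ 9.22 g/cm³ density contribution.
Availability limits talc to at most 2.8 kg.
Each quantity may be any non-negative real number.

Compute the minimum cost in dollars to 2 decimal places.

Let x1 = kg of phthalo green, x2 = kg of calcium carbonate, x3 = kg of titanium dioxide, x4 = kg of talc, x5 = kg of chrome yellow.
Minimise 14.55x1 + 0.41x2 + 2.81x3 + 0.53x4 + 4.26x5 s.t.:
  23x5 ≥ 18   (red component)
  149x1 ≥ 189   (blue component)
  2.05x1 + 2.7x2 + 4.1x3 + 2.75x4 + 5.8x5 ≥ 9.22   (density contribution)
  x4 ≤ 2.8
  x1, x2, x3, x4, x5 ≥ 0.
The cheapest feasible vertex uses only phthalo green, calcium carbonate, chrome yellow; titanium dioxide, talc are not used. Binding constraints: red component, blue component, density contribution.
That vertex is x1 = 1.2685, x2 = 0.77057, x5 = 0.78261.
Objective = 14.55·1.2685 + 0.41·0.77057 + 4.26·0.78261 = 22.1065.

$22.11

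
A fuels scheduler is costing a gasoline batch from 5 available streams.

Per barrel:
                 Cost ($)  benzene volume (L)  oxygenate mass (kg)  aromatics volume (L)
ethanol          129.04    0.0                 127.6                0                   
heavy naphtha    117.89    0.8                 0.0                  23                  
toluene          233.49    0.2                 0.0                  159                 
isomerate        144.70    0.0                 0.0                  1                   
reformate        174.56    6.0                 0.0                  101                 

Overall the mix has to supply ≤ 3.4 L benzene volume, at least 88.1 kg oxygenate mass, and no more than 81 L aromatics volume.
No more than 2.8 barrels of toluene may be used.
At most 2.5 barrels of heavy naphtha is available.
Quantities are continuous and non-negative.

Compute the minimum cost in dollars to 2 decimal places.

$89.09

Set it up as a linear program. Let x1 = barrels of ethanol, x2 = barrels of heavy naphtha, x3 = barrels of toluene, x4 = barrels of isomerate, x5 = barrels of reformate.
min 129.04x1 + 117.89x2 + 233.49x3 + 144.7x4 + 174.56x5 s.t.:
  0.8x2 + 0.2x3 + 6x5 ≤ 3.4   (benzene volume)
  127.6x1 ≥ 88.1   (oxygenate mass)
  23x2 + 159x3 + 1x4 + 101x5 ≤ 81   (aromatics volume)
  x3 ≤ 2.8
  x2 ≤ 2.5
  x1, x2, x3, x4, x5 ≥ 0.
The minimum-cost mix takes nothing from heavy naphtha, toluene, isomerate, reformate — only ethanol. The oxygenate mass requirement is met with equality.
Solving gives x1 = 0.6904.
Cost = 129.04·0.6904 = 89.0892.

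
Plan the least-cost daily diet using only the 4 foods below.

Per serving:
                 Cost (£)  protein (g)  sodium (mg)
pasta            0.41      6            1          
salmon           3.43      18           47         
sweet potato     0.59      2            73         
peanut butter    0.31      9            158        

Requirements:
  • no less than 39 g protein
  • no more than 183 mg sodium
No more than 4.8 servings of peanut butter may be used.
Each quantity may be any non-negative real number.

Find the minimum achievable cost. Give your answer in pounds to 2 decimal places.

Let x1 = servings of pasta, x2 = servings of salmon, x3 = servings of sweet potato, x4 = servings of peanut butter.
Minimise 0.41x1 + 3.43x2 + 0.59x3 + 0.31x4 s.t.:
  6x1 + 18x2 + 2x3 + 9x4 ≥ 39   (protein)
  1x1 + 47x2 + 73x3 + 158x4 ≤ 183   (sodium)
  x4 ≤ 4.8
  x1, x2, x3, x4 ≥ 0.
The minimum-cost mix takes nothing from salmon, sweet potato — only pasta, peanut butter. The protein and sodium requirements are met with equality.
That vertex is x1 = 4.808, x4 = 1.128.
Objective = 0.41·4.808 + 0.31·1.128 = 2.3210.

£2.32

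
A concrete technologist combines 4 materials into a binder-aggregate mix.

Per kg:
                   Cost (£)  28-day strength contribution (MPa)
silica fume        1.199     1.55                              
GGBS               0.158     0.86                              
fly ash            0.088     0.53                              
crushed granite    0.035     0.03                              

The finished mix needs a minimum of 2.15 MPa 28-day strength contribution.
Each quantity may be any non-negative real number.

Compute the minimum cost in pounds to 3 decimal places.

Treat it as an LP. Let x1 = kg of silica fume, x2 = kg of GGBS, x3 = kg of fly ash, x4 = kg of crushed granite.
min 1.199x1 + 0.158x2 + 0.088x3 + 0.035x4 s.t.:
  1.55x1 + 0.86x2 + 0.53x3 + 0.03x4 ≥ 2.15   (28-day strength contribution)
  x1, x2, x3, x4 ≥ 0.
The optimal basis is {fly ash}; silica fume, GGBS, crushed granite drop out. There the 28-day strength contribution constraint is tight.
Solving gives x3 = 4.057.
Cost = 0.088·4.057 = 0.35702.

£0.357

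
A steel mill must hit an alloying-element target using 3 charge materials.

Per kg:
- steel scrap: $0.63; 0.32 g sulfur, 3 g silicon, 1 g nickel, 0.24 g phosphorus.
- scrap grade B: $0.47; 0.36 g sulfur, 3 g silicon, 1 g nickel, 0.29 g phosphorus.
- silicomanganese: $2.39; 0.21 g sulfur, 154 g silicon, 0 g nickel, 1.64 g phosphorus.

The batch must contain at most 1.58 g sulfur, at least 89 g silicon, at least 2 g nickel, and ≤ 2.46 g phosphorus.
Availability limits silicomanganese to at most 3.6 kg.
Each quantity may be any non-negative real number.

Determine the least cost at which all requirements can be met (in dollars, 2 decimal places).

Set it up as a linear program. Let x1 = kg of steel scrap, x2 = kg of scrap grade B, x3 = kg of silicomanganese.
Minimise 0.63x1 + 0.47x2 + 2.39x3 with:
  0.32x1 + 0.36x2 + 0.21x3 ≤ 1.58   (sulfur)
  3x1 + 3x2 + 154x3 ≥ 89   (silicon)
  1x1 + 1x2 ≥ 2   (nickel)
  0.24x1 + 0.29x2 + 1.64x3 ≤ 2.46   (phosphorus)
  x3 ≤ 3.6
  x1, x2, x3 ≥ 0.
At the optimum only scrap grade B, silicomanganese are positive (steel scrap = 0). The silicon and nickel requirements are met with equality.
Optimal quantities: scrap grade B = 2 kg, silicomanganese = 0.539 kg.
Cost = 0.47·2 + 2.39·0.539 = 2.2282.

$2.23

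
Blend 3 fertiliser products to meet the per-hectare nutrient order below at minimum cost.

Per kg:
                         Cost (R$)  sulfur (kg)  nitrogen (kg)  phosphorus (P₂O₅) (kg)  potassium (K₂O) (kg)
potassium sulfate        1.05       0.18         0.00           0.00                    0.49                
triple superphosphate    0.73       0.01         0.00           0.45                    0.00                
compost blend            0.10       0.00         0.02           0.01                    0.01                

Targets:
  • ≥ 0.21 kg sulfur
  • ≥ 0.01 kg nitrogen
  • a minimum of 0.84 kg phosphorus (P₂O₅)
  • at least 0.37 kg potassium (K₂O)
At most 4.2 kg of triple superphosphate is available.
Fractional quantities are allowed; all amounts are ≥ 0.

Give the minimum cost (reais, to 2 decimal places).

Let x1 = kg of potassium sulfate, x2 = kg of triple superphosphate, x3 = kg of compost blend.
min 1.05x1 + 0.73x2 + 0.1x3 s.t.:
  0.18x1 + 0.01x2 ≥ 0.21   (sulfur)
  0.02x3 ≥ 0.01   (nitrogen)
  0.45x2 + 0.01x3 ≥ 0.84   (phosphorus (P₂O₅))
  0.49x1 + 0.01x3 ≥ 0.37   (potassium (K₂O))
  x2 ≤ 4.2
  x1, x2, x3 ≥ 0.
All 3 inputs are positive at the optimum. There the sulfur, nitrogen, phosphorus (P₂O₅) constraints are tight.
Optimal quantities: potassium sulfate = 1.064 kg, triple superphosphate = 1.856 kg, compost blend = 0.5 kg.
Objective = 1.05·1.064 + 0.73·1.856 + 0.1·0.5 = 2.5221.

R$2.52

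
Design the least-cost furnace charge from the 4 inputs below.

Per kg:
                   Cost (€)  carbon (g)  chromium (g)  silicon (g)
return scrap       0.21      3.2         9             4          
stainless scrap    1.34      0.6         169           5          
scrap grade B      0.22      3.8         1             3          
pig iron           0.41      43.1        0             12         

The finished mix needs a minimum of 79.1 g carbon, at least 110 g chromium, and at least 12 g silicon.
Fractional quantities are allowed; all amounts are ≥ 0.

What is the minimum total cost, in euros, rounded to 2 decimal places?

€1.62

This is a linear program. Let x1 = kg of return scrap, x2 = kg of stainless scrap, x3 = kg of scrap grade B, x4 = kg of pig iron.
Minimise 0.21x1 + 1.34x2 + 0.22x3 + 0.41x4 with:
  3.2x1 + 0.6x2 + 3.8x3 + 43.1x4 ≥ 79.1   (carbon)
  9x1 + 169x2 + 1x3 ≥ 110   (chromium)
  4x1 + 5x2 + 3x3 + 12x4 ≥ 12   (silicon)
  x1, x2, x3, x4 ≥ 0.
The cheapest feasible vertex uses only stainless scrap, pig iron; return scrap, scrap grade B are not used. The carbon and chromium requirements are met with equality.
Solving gives x2 = 0.6509, x4 = 1.826.
Hence cost = 1.34·0.6509 + 0.41·1.826 = €1.6209.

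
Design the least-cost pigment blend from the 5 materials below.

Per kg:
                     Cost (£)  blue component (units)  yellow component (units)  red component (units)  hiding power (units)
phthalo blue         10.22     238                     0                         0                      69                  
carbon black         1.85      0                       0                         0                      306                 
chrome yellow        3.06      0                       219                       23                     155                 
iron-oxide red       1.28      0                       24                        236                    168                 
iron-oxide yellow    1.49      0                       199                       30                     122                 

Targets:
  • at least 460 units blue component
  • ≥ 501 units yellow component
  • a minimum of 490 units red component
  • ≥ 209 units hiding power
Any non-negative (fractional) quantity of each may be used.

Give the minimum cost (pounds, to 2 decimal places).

This is a linear program. Let x1 = kg of phthalo blue, x2 = kg of carbon black, x3 = kg of chrome yellow, x4 = kg of iron-oxide red, x5 = kg of iron-oxide yellow.
Minimize 10.22x1 + 1.85x2 + 3.06x3 + 1.28x4 + 1.49x5 subject to:
  238x1 ≥ 460   (blue component)
  219x3 + 24x4 + 199x5 ≥ 501   (yellow component)
  23x3 + 236x4 + 30x5 ≥ 490   (red component)
  69x1 + 306x2 + 155x3 + 168x4 + 122x5 ≥ 209   (hiding power)
  x1, x2, x3, x4, x5 ≥ 0.
At the optimum only phthalo blue, iron-oxide red, iron-oxide yellow are positive (carbon black, chrome yellow = 0). The blue component, yellow component, red component requirements are met with equality.
So phthalo blue = 1.933 kg, iron-oxide red = 1.784 kg, iron-oxide yellow = 2.302 kg.
Total cost: 10.22·1.933 + 1.28·1.784 + 1.49·2.302 = 25.4688.

£25.47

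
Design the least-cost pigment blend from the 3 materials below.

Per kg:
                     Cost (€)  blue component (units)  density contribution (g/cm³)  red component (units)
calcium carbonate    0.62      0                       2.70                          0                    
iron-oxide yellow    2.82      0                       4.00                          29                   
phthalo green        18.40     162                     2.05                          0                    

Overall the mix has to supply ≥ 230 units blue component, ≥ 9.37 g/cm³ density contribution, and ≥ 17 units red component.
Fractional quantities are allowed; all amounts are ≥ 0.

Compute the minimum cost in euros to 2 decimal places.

This is a linear program. Let x1 = kg of calcium carbonate, x2 = kg of iron-oxide yellow, x3 = kg of phthalo green.
Minimise 0.62x1 + 2.82x2 + 18.4x3 s.t.:
  162x3 ≥ 230   (blue component)
  2.7x1 + 4x2 + 2.05x3 ≥ 9.37   (density contribution)
  29x2 ≥ 17   (red component)
  x1, x2, x3 ≥ 0.
The optimal mix uses every input. There the blue component, density contribution, red component constraints are tight.
So calcium carbonate = 1.524 kg, iron-oxide yellow = 0.58621 kg, phthalo green = 1.4198 kg.
Objective = 0.62·1.524 + 2.82·0.58621 + 18.4·1.4198 = 28.7223.

€28.72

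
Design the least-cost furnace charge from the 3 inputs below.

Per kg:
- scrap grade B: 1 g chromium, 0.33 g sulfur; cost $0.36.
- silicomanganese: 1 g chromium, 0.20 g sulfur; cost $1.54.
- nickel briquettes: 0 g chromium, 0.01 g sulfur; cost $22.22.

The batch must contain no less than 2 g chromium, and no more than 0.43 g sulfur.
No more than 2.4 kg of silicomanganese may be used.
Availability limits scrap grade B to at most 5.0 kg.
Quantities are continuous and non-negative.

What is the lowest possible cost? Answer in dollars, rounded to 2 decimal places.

$2.81

This is a linear program. Let x1 = kg of scrap grade B, x2 = kg of silicomanganese, x3 = kg of nickel briquettes.
min 0.36x1 + 1.54x2 + 22.22x3 subject to:
  1x1 + 1x2 ≥ 2   (chromium)
  0.33x1 + 0.2x2 + 0.01x3 ≤ 0.43   (sulfur)
  x2 ≤ 2.4
  x1 ≤ 5
  x1, x2, x3 ≥ 0.
At the optimum only scrap grade B, silicomanganese are positive (nickel briquettes = 0). The chromium and sulfur requirements are met with equality.
Optimal quantities: scrap grade B = 0.2308 kg, silicomanganese = 1.769 kg.
Objective = 0.36·0.2308 + 1.54·1.769 = 2.8073.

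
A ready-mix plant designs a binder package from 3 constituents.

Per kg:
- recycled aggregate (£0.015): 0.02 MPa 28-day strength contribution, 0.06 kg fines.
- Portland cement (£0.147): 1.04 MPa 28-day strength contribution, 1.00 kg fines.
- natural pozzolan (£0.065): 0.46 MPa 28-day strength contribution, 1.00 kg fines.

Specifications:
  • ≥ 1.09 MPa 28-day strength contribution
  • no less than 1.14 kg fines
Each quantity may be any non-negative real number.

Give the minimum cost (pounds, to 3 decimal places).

£0.154

Let x1 = kg of recycled aggregate, x2 = kg of Portland cement, x3 = kg of natural pozzolan.
min 0.015x1 + 0.147x2 + 0.065x3 s.t.:
  0.02x1 + 1.04x2 + 0.46x3 ≥ 1.09   (28-day strength contribution)
  0.06x1 + 1x2 + 1x3 ≥ 1.14   (fines)
  x1, x2, x3 ≥ 0.
At the optimum only natural pozzolan is positive (recycled aggregate, Portland cement = 0). The 28-day strength contribution requirement is met with equality.
So natural pozzolan = 2.37 kg.
Cost = 0.065·2.37 = 0.15405.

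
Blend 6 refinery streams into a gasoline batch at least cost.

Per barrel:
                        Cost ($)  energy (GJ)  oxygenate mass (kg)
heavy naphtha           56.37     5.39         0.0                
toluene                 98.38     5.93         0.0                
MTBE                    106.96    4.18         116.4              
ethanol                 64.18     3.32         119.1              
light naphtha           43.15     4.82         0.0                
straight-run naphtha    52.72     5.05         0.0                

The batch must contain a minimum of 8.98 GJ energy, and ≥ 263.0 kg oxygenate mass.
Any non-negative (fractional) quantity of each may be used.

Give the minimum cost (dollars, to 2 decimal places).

$156.48

Set it up as a linear program. Let x1 = barrels of heavy naphtha, x2 = barrels of toluene, x3 = barrels of MTBE, x4 = barrels of ethanol, x5 = barrels of light naphtha, x6 = barrels of straight-run naphtha.
min 56.37x1 + 98.38x2 + 106.96x3 + 64.18x4 + 43.15x5 + 52.72x6 subject to:
  5.39x1 + 5.93x2 + 4.18x3 + 3.32x4 + 4.82x5 + 5.05x6 ≥ 8.98   (energy)
  116.4x3 + 119.1x4 ≥ 263   (oxygenate mass)
  x1, x2, x3, x4, x5, x6 ≥ 0.
At the optimum only ethanol, light naphtha are positive (heavy naphtha, toluene, MTBE, straight-run naphtha = 0). The energy and oxygenate mass requirements are met with equality.
Solving gives x4 = 2.2082, x5 = 0.34205.
Cost = 64.18·2.2082 + 43.15·0.34205 = 156.4817.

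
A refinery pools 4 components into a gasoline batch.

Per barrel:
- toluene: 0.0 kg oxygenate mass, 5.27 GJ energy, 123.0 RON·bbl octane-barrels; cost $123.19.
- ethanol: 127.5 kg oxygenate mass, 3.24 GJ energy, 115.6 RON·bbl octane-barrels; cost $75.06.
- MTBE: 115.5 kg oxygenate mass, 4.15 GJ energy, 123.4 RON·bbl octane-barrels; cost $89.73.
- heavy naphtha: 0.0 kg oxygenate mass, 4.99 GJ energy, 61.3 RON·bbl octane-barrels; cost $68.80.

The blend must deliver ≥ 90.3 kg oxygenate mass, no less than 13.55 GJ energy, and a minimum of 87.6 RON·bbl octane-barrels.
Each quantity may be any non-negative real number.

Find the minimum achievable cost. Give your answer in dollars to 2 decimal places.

$208.34

This is a linear program. Let x1 = barrels of toluene, x2 = barrels of ethanol, x3 = barrels of MTBE, x4 = barrels of heavy naphtha.
Minimise 123.19x1 + 75.06x2 + 89.73x3 + 68.8x4 s.t.:
  127.5x2 + 115.5x3 ≥ 90.3   (oxygenate mass)
  5.27x1 + 3.24x2 + 4.15x3 + 4.99x4 ≥ 13.55   (energy)
  123x1 + 115.6x2 + 123.4x3 + 61.3x4 ≥ 87.6   (octane-barrels)
  x1, x2, x3, x4 ≥ 0.
The cheapest feasible vertex uses only ethanol, heavy naphtha; toluene, MTBE are not used. There the oxygenate mass and energy constraints are tight.
That vertex is x2 = 0.708235, x4 = 2.25557.
Hence cost = 75.06·0.708235 + 68.8·2.25557 = $208.3433.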